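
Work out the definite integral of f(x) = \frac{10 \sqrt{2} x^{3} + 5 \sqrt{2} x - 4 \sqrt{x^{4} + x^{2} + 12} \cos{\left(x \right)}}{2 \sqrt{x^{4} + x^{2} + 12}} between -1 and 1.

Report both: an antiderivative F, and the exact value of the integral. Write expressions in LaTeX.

Antiderivative: F(x) = 5 \sqrt{\frac{x^{4}}{2} + \frac{x^{2}}{2} + 6} - 2 \sin{\left(x \right)}; value = - 4 \sin{\left(1 \right)}

For F(x) to be correct the identity F'(x) - f(x) = 0 must hold.
F(x) = 5 \sqrt{\frac{x^{4}}{2} + \frac{x^{2}}{2} + 6} - 2 \sin{\left(x \right)} is an antiderivative of f.
Check: d/dx[5 \sqrt{\frac{x^{4}}{2} + \frac{x^{2}}{2} + 6} - 2 \sin{\left(x \right)}] = \frac{10 \sqrt{2} x^{3} + 5 \sqrt{2} x - 4 \sqrt{x^{4} + x^{2} + 12} \cos{\left(x \right)}}{2 \sqrt{x^{4} + x^{2} + 12}} = f(x).
F(1) = - 2 \sin{\left(1 \right)} + 5 \sqrt{7}; F(-1) = 2 \sin{\left(1 \right)} + 5 \sqrt{7}.
Integral = F(1) - F(-1) = - 4 \sin{\left(1 \right)}.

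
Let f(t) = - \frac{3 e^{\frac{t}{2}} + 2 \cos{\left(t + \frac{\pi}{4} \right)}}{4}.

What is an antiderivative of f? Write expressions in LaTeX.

An antiderivative is F(t) = - \frac{3 e^{\frac{t}{2}}}{2} - \frac{\sin{\left(t + \frac{\pi}{4} \right)}}{2}.

Any candidate F(t) must reproduce f(t) exactly when differentiated.
Check: d/dt[- \frac{3 e^{\frac{t}{2}}}{2} - \frac{\sin{\left(t + \frac{\pi}{4} \right)}}{2}] = - \frac{3 e^{\frac{t}{2}}}{4} - \frac{\cos{\left(t + \frac{\pi}{4} \right)}}{2}, which equals f(t).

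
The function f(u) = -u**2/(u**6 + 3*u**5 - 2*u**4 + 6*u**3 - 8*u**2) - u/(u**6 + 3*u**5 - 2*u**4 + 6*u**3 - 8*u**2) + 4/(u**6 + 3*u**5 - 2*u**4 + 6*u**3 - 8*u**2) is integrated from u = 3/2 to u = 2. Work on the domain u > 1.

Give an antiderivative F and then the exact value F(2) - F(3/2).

Antiderivative: F(u) = (-45*u*log(u) + 24*u*log(u - 1) + u*log(u + 4) + 10*u*log(u**2 + 2) + 35*sqrt(2)*u*atan(sqrt(2)*u/2) + 90)/(180*u); value = -7*sqrt(2)*atan(3*sqrt(2)/4)/36 - 1/12 - 7*log(2)/60 - log(17/4)/18 - log(11/2)/180 + log(3/2)/4 + 11*log(6)/180 + 7*sqrt(2)*atan(sqrt(2))/36

Factor the denominator (u**2*(u - 1)*(u + 4)*(u**2 + 2)) and decompose: f = (2*u + 7)/(18*(u**2 + 2)) + 1/(180*(u + 4)) + 2/(15*(u - 1)) - 1/(4*u) - 1/(2*u**2); each piece integrates to a log, atan, or power term.
F(u) = (-45*u*log(u) + 24*u*log(u - 1) + u*log(u + 4) + 10*u*log(u**2 + 2) + 35*sqrt(2)*u*atan(sqrt(2)*u/2) + 90)/(180*u) is an antiderivative of f.
Check: d/du[(-45*u*log(u) + 24*u*log(u - 1) + u*log(u + 4) + 10*u*log(u**2 + 2) + 35*sqrt(2)*u*atan(sqrt(2)*u/2) + 90)/(180*u)] = (-u**2 - u + 4)/(u**6 + 3*u**5 - 2*u**4 + 6*u**3 - 8*u**2), which equals f(u).
F(2) = -log(2)/4 + 11*log(6)/180 + 1/4 + 7*sqrt(2)*atan(sqrt(2))/36; F(3/2) = -log(3/2)/4 - 2*log(2)/15 + log(11/2)/180 + log(17/4)/18 + 7*sqrt(2)*atan(3*sqrt(2)/4)/36 + 1/3.
Integral = F(2) - F(3/2) = -7*sqrt(2)*atan(3*sqrt(2)/4)/36 - 1/12 - 7*log(2)/60 - log(17/4)/18 - log(11/2)/180 + log(3/2)/4 + 11*log(6)/180 + 7*sqrt(2)*atan(sqrt(2))/36.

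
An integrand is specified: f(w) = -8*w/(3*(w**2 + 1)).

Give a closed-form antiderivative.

An antiderivative is F(w) = -4*log(3*w**2 + 3)/3.

f matches the chain-rule pattern g'(h)*h' with inner function h(w) = 3*w**2 + 3; substituting u = h(w) collapses the integral.
Check: d/dw[-4*log(3*w**2 + 3)/3] = -8*w/(3*w**2 + 3), which equals f(w).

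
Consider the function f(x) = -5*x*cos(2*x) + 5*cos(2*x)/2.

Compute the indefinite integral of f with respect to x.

Integrate term by term and add the pieces.
Check: d/dx[-5*(2*x*sin(2*x) - sin(2*x) + cos(2*x))/4] = -5*x*cos(2*x) + 5*cos(2*x)/2 = f(x).

F(x) = -5*(2*x*sin(2*x) - sin(2*x) + cos(2*x))/4 + C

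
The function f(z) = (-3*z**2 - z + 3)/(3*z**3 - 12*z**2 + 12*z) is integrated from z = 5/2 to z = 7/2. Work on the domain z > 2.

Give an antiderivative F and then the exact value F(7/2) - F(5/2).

Factor the denominator (3*z*(z - 2)**2) and decompose: f = -5/(4*(z - 2)) - 11/(6*(z - 2)**2) + 1/(4*z); each piece integrates to a log, atan, or power term.
F(z) = log(z)/4 - 5*log(z - 2)/4 + 11/(6*z - 12) is an antiderivative of f.
Check: d/dz[log(z)/4 - 5*log(z - 2)/4 + 11/(6*z - 12)] = (-3*z**2 - z + 3)/(3*z**3 - 12*z**2 + 12*z) = f(z).
F(7/2) = -5*log(3/2)/4 + log(7/2)/4 + 11/9; F(5/2) = log(5/2)/4 + 5*log(2)/4 + 11/3.
Integral = F(7/2) - F(5/2) = -22/9 - 5*log(2)/4 - 5*log(3/2)/4 - log(5/2)/4 + log(7/2)/4.

Antiderivative: F(z) = log(z)/4 - 5*log(z - 2)/4 + 11/(6*z - 12); value = -22/9 - 5*log(2)/4 - 5*log(3/2)/4 - log(5/2)/4 + log(7/2)/4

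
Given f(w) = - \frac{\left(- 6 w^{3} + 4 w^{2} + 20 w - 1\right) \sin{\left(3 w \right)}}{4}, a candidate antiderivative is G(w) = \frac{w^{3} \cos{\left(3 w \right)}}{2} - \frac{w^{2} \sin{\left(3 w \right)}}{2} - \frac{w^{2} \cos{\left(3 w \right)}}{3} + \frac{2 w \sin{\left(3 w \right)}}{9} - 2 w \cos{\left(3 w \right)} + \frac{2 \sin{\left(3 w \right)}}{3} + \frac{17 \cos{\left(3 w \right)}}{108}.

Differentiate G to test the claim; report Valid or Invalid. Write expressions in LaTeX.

Invalid: d/dw[G] - f = - 3 w^{3} \sin{\left(3 w \right)} + 2 w^{2} \sin{\left(3 w \right)} + 10 w \sin{\left(3 w \right)} - \frac{\sin{\left(3 w \right)}}{2}, which is not 0.

d/dw[G] = - \frac{3 w^{3} \sin{\left(3 w \right)}}{2} + w^{2} \sin{\left(3 w \right)} + 5 w \sin{\left(3 w \right)} - \frac{\sin{\left(3 w \right)}}{4}
d/dw[G] - f(w) = - 3 w^{3} \sin{\left(3 w \right)} + 2 w^{2} \sin{\left(3 w \right)} + 10 w \sin{\left(3 w \right)} - \frac{\sin{\left(3 w \right)}}{2} != 0.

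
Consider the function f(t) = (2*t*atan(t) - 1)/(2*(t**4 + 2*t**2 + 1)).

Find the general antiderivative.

F(t) = -atan(t)/(2*(t**2 + 1)) + C

Recognize the product-rule pattern: f = u'v + uv' with u = -1/(2*(t**2 + 1)), v = atan(t), so integration by parts undoes it.
Check: d/dt[-atan(t)/(2*(t**2 + 1))] = (2*t*atan(t) - 1)/(2*t**4 + 4*t**2 + 2), which equals f(t).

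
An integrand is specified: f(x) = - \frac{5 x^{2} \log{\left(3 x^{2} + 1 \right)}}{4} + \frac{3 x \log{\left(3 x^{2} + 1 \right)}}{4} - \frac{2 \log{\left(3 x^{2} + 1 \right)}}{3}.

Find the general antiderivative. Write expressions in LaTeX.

Integrate term by term and add the pieces.
Check: d/dx[\frac{60 x^{3} - 81 x^{2} + 9 x \left(- 10 x^{2} + 9 x - 16\right) \log{\left(3 x^{2} + 1 \right)} + 228 x + 27 \log{\left(x^{2} + \frac{1}{3} \right)} - 76 \sqrt{3} \operatorname{atan}{\left(\sqrt{3} x \right)}}{216}] = - \frac{5 x^{2} \log{\left(3 x^{2} + 1 \right)}}{4} + \frac{3 x \log{\left(3 x^{2} + 1 \right)}}{4} - \frac{2 \log{\left(3 x^{2} + 1 \right)}}{3} = f(x).

F(x) = \frac{60 x^{3} - 81 x^{2} + 9 x \left(- 10 x^{2} + 9 x - 16\right) \log{\left(3 x^{2} + 1 \right)} + 228 x + 27 \log{\left(x^{2} + \frac{1}{3} \right)} - 76 \sqrt{3} \operatorname{atan}{\left(\sqrt{3} x \right)}}{216} + C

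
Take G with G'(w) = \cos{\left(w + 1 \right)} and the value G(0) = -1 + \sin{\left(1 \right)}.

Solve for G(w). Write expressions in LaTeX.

Differentiate the proposed G(w) back; it has to land on the given G'(w).
A general antiderivative is \sin{\left(w + 1 \right)} + C.
The condition gives C = -1 + \sin{\left(1 \right)} - (\sin{\left(1 \right)}) = -1.
So G(w) = \sin{\left(w + 1 \right)} - 1.
Check: d/dw[\sin{\left(w + 1 \right)} - 1] = \cos{\left(w + 1 \right)} = G'(w).

G(w) = \sin{\left(w + 1 \right)} - 1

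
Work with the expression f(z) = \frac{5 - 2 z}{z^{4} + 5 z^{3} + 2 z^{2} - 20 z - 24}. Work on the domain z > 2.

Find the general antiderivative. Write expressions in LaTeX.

Factor the denominator (\left(z - 2\right) \left(z + 2\right)^{2} \left(z + 3\right)) and decompose: f = - \frac{11}{5 \left(z + 3\right)} + \frac{35}{16 \left(z + 2\right)} - \frac{9}{4 \left(z + 2\right)^{2}} + \frac{1}{80 \left(z - 2\right)}; each piece integrates to a log, atan, or power term.
Check: d/dz[\frac{z \log{\left(z - 2 \right)} + 175 z \log{\left(z + 2 \right)} - 176 z \log{\left(z + 3 \right)} + 2 \log{\left(z - 2 \right)} + 350 \log{\left(z + 2 \right)} - 352 \log{\left(z + 3 \right)} + 180}{80 z + 160}] = \frac{5 - 2 z}{z^{4} + 5 z^{3} + 2 z^{2} - 20 z - 24} = f(z).

F(z) = \frac{z \log{\left(z - 2 \right)} + 175 z \log{\left(z + 2 \right)} - 176 z \log{\left(z + 3 \right)} + 2 \log{\left(z - 2 \right)} + 350 \log{\left(z + 2 \right)} - 352 \log{\left(z + 3 \right)} + 180}{80 z + 160} + C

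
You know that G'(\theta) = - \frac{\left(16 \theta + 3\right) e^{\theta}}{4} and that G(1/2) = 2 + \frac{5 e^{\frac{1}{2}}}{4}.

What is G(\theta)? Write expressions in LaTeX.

G(\theta) = - 4 \theta e^{\theta} + \frac{13 e^{\theta}}{4} + 2

Recognize the product-rule pattern: G'(\theta) = u'v + uv' with u = \frac{13}{4} - 4 \theta, v = e^{\theta}, so integration by parts undoes it.
A general antiderivative is \frac{\left(13 - 16 \theta\right) e^{\theta}}{4} + C.
The condition gives C = 2 + \frac{5 e^{\frac{1}{2}}}{4} - (\frac{5 e^{\frac{1}{2}}}{4}) = 2.
So G(\theta) = - 4 \theta e^{\theta} + \frac{13 e^{\theta}}{4} + 2.
Check: d/d\theta[- 4 \theta e^{\theta} + \frac{13 e^{\theta}}{4} + 2] = - 4 \theta e^{\theta} - \frac{3 e^{\theta}}{4}, which equals G'(\theta).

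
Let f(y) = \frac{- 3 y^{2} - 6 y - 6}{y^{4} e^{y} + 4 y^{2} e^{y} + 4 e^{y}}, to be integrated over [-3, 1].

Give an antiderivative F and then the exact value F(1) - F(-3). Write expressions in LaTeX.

f has the shape u'v + uv' for u = \frac{3}{y^{2} + 2} and v = e^{- y} — it is the derivative of the product u*v.
F(y) = \frac{3}{y^{2} e^{y} + 2 e^{y}} is an antiderivative of f.
Check: d/dy[\frac{3}{y^{2} e^{y} + 2 e^{y}}] = \frac{- 3 y^{2} - 6 y - 6}{y^{4} e^{y} + 4 y^{2} e^{y} + 4 e^{y}} = f(y).
F(1) = e^{-1}; F(-3) = \frac{3 e^{3}}{11}.
Integral = F(1) - F(-3) = - \frac{3 e^{3}}{11} + e^{-1}.

Antiderivative: F(y) = \frac{3}{y^{2} e^{y} + 2 e^{y}}; value = - \frac{3 e^{3}}{11} + e^{-1}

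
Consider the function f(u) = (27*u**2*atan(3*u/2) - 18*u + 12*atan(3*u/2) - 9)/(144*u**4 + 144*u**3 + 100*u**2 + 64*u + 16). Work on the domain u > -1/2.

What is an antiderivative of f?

f has the shape v'r + vr' for v = -3/(8*(2*u + 1)) and r = atan(3*u/2) — it is the derivative of the product v*r.
Check: d/du[-3*atan(3*u/2)/(8*(2*u + 1))] = (27*u**2*atan(3*u/2) - 18*u + 12*atan(3*u/2) - 9)/(144*u**4 + 144*u**3 + 100*u**2 + 64*u + 16) = f(u).

An antiderivative is F(u) = -3*atan(3*u/2)/(8*(2*u + 1)).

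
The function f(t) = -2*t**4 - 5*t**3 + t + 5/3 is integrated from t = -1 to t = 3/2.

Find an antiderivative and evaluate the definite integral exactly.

The integrand splits into summands that can be handled one at a time.
F(t) = -t*(24*t**4 + 75*t**3 - 30*t - 100)/60 is an antiderivative of f.
Check: d/dt[-t*(24*t**4 + 75*t**3 - 30*t - 100)/60] = -2*t**4 - 5*t**3 + t + 5/3 = f(t).
F(3/2) = -1837/320; F(-1) = -121/60.
Integral = F(3/2) - F(-1) = -715/192.

Antiderivative: F(t) = -t*(24*t**4 + 75*t**3 - 30*t - 100)/60; value = -715/192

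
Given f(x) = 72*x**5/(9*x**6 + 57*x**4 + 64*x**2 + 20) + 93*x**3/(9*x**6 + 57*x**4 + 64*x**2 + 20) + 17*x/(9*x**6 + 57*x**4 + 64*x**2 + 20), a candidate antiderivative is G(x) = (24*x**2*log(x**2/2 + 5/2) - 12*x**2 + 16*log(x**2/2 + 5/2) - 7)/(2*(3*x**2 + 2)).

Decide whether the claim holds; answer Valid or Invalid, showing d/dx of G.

Valid - differentiating G returns exactly f.

d/dx[G] = (72*x**5 + 93*x**3 + 17*x)/(9*x**6 + 57*x**4 + 64*x**2 + 20)
This equals f(x) exactly, so the claim holds.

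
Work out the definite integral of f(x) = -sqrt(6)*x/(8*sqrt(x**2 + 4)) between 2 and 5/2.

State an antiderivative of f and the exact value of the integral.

f matches the chain-rule pattern g'(h)*h' with inner function h(x) = 3*x**2/2 + 6; substituting u = h(x) collapses the integral.
F(x) = -sqrt(6)*sqrt(x**2 + 4)/8 is an antiderivative of f.
Check: d/dx[-sqrt(6)*sqrt(x**2 + 4)/8] = -sqrt(6)*x/(8*sqrt(x**2 + 4)) = f(x).
F(5/2) = -sqrt(246)/16; F(2) = -sqrt(3)/2.
Integral = F(5/2) - F(2) = -sqrt(246)/16 + sqrt(3)/2.

Antiderivative: F(x) = -sqrt(6)*sqrt(x**2 + 4)/8; value = -sqrt(246)/16 + sqrt(3)/2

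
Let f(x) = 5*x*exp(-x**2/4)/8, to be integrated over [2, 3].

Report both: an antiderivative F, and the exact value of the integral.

Antiderivative: F(x) = -5*exp(-x**2/4)/4; value = -5*exp(-9/4)/4 + 5*exp(-1)/4

f matches the chain-rule pattern g'(h)*h' with inner function h(x) = -x**2/4; substituting u = h(x) collapses the integral.
F(x) = -5*exp(-x**2/4)/4 is an antiderivative of f.
Check: d/dx[-5*exp(-x**2/4)/4] = 5*x*exp(-x**2/4)/8 = f(x).
F(3) = -5*exp(-9/4)/4; F(2) = -5*exp(-1)/4.
Integral = F(3) - F(2) = -5*exp(-9/4)/4 + 5*exp(-1)/4.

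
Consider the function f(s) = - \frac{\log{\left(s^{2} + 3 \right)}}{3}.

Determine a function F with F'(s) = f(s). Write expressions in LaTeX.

A first test for any F(s): its s-derivative must equal f(s) identically.
Check: d/ds[- \frac{s \log{\left(s^{2} + 3 \right)} - 2 s + 2 \sqrt{3} \operatorname{atan}{\left(\frac{\sqrt{3} s}{3} \right)}}{3}] = - \frac{\log{\left(s^{2} + 3 \right)}}{3} = f(s).

An antiderivative is F(s) = - \frac{s \log{\left(s^{2} + 3 \right)} - 2 s + 2 \sqrt{3} \operatorname{atan}{\left(\frac{\sqrt{3} s}{3} \right)}}{3}.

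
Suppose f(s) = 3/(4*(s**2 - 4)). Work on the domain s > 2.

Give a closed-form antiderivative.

An antiderivative is F(s) = 3*log(s - 2)/16 - 3*log(s + 2)/16.

Factor the denominator (4*(s - 2)*(s + 2)) and decompose: f = -3/(16*(s + 2)) + 3/(16*(s - 2)); each piece integrates to a log, atan, or power term.
Check: d/ds[3*log(s - 2)/16 - 3*log(s + 2)/16] = 3/(4*s**2 - 16), which equals f(s).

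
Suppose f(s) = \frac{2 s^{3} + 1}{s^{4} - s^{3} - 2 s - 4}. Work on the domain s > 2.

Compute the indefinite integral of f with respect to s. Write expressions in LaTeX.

The denominator factors as \left(s - 2\right) \left(s + 1\right) \left(s^{2} + 2\right); partial fractions split f into directly integrable pieces: \frac{17 s + 4}{18 \left(s^{2} + 2\right)} + \frac{1}{9 \left(s + 1\right)} + \frac{17}{18 \left(s - 2\right)}.
Check: d/ds[\frac{17 \log{\left(s - 2 \right)}}{18} + \frac{\log{\left(s + 1 \right)}}{9} + \frac{17 \log{\left(s^{2} + 2 \right)}}{36} + \frac{\sqrt{2} \operatorname{atan}{\left(\frac{\sqrt{2} s}{2} \right)}}{9}] = \frac{2 s^{3} + 1}{s^{4} - s^{3} - 2 s - 4} = f(s).

F(s) = \frac{17 \log{\left(s - 2 \right)}}{18} + \frac{\log{\left(s + 1 \right)}}{9} + \frac{17 \log{\left(s^{2} + 2 \right)}}{36} + \frac{\sqrt{2} \operatorname{atan}{\left(\frac{\sqrt{2} s}{2} \right)}}{9} + C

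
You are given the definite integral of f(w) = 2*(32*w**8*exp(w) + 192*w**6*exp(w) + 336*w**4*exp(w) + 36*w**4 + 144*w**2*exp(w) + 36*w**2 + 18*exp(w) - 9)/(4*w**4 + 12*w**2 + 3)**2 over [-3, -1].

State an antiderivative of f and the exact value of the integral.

Differentiate the proposed F(w) back; it has to land on f(w) exactly.
F(w) = -w/(2*w**4/3 + 2*w**2 + 1/2) + 4*exp(w) is an antiderivative of f.
Check: d/dw[-w/(2*w**4/3 + 2*w**2 + 1/2) + 4*exp(w)] = (64*w**8*exp(w) + 384*w**6*exp(w) + 672*w**4*exp(w) + 72*w**4 + 288*w**2*exp(w) + 72*w**2 + 36*exp(w) - 18)/(16*w**8 + 96*w**6 + 168*w**4 + 72*w**2 + 9), which equals f(w).
F(-1) = 6/19 + 4*exp(-1); F(-3) = 6/145 + 4*exp(-3).
Integral = F(-1) - F(-3) = -4*exp(-3) + 756/2755 + 4*exp(-1).

Antiderivative: F(w) = -w/(2*w**4/3 + 2*w**2 + 1/2) + 4*exp(w); value = -4*exp(-3) + 756/2755 + 4*exp(-1)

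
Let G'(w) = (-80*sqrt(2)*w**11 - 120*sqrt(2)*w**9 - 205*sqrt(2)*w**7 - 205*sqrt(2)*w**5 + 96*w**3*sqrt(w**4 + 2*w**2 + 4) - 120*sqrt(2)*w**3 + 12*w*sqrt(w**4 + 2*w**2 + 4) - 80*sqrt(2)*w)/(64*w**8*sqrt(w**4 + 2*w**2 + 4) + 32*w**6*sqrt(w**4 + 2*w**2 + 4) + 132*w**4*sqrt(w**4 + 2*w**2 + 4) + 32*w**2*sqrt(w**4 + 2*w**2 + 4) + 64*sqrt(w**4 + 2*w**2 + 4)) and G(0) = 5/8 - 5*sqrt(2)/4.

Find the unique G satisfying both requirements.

G(w) = -5*sqrt(w**4/2 + w**2 + 2)/4 + 1 - 3/(4*(2*w**4 + w**2/2 + 2))

Differentiate the proposed G(w) back; it has to land on the given G'(w).
A general antiderivative is -5*sqrt(w**4/2 + w**2 + 2)/4 - 3/(4*(2*w**4 + w**2/2 + 2)) + C.
The condition gives C = 5/8 - 5*sqrt(2)/4 - (-5*sqrt(2)/4 - 3/8) = 1.
So G(w) = -5*sqrt(w**4/2 + w**2 + 2)/4 + 1 - 3/(4*(2*w**4 + w**2/2 + 2)).
Check: d/dw[-5*sqrt(w**4/2 + w**2 + 2)/4 + 1 - 3/(4*(2*w**4 + w**2/2 + 2))] = (-80*sqrt(2)*w**11 - 120*sqrt(2)*w**9 - 205*sqrt(2)*w**7 - 205*sqrt(2)*w**5 + 96*w**3*sqrt(w**4 + 2*w**2 + 4) - 120*sqrt(2)*w**3 + 12*w*sqrt(w**4 + 2*w**2 + 4) - 80*sqrt(2)*w)/(64*w**8*sqrt(w**4 + 2*w**2 + 4) + 32*w**6*sqrt(w**4 + 2*w**2 + 4) + 132*w**4*sqrt(w**4 + 2*w**2 + 4) + 32*w**2*sqrt(w**4 + 2*w**2 + 4) + 64*sqrt(w**4 + 2*w**2 + 4)) = G'(w).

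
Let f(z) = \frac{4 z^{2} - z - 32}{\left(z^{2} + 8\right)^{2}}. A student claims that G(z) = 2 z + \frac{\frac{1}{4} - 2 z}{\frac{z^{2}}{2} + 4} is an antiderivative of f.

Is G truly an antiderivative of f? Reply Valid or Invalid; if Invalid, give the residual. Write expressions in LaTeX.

d/dz[G] = \frac{2 z^{4} + 36 z^{2} - z + 96}{z^{4} + 16 z^{2} + 64}
d/dz[G] - f(z) = 2 != 0.

Invalid: d/dz[G] - f = 2, which is not 0.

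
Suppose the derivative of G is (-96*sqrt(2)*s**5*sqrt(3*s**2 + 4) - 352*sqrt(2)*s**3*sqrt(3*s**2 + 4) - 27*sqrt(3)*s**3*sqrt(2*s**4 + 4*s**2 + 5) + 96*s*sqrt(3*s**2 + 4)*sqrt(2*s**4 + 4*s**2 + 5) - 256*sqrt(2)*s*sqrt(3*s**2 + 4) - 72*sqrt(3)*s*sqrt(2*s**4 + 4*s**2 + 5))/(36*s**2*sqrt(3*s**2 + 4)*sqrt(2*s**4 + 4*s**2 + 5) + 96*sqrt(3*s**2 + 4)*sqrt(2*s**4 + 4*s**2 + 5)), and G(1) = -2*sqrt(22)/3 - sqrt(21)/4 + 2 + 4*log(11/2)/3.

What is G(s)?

G(s) = -3*sqrt(s**2 + 4/3)/4 - 4*sqrt(s**4 + 2*s**2 + 5/2)/3 + 4*log(3*s**2/2 + 4)/3 + 2

A candidate passes only if d/ds[G] lands on the given G'(s) exactly.
A general antiderivative is -3*sqrt(s**2 + 4/3)/4 - 4*sqrt(s**4 + 2*s**2 + 5/2)/3 + 4*log(3*s**2/2 + 4)/3 + C.
The condition gives C = -2*sqrt(22)/3 - sqrt(21)/4 + 2 + 4*log(11/2)/3 - (-2*sqrt(22)/3 - sqrt(21)/4 + 4*log(11/2)/3) = 2.
So G(s) = -3*sqrt(s**2 + 4/3)/4 - 4*sqrt(s**4 + 2*s**2 + 5/2)/3 + 4*log(3*s**2/2 + 4)/3 + 2.
Check: d/ds[-3*sqrt(s**2 + 4/3)/4 - 4*sqrt(s**4 + 2*s**2 + 5/2)/3 + 4*log(3*s**2/2 + 4)/3 + 2] = (-96*sqrt(2)*s**5*sqrt(3*s**2 + 4) - 352*sqrt(2)*s**3*sqrt(3*s**2 + 4) - 27*sqrt(3)*s**3*sqrt(2*s**4 + 4*s**2 + 5) + 96*s*sqrt(3*s**2 + 4)*sqrt(2*s**4 + 4*s**2 + 5) - 256*sqrt(2)*s*sqrt(3*s**2 + 4) - 72*sqrt(3)*s*sqrt(2*s**4 + 4*s**2 + 5))/(36*s**2*sqrt(3*s**2 + 4)*sqrt(2*s**4 + 4*s**2 + 5) + 96*sqrt(3*s**2 + 4)*sqrt(2*s**4 + 4*s**2 + 5)) = G'(s).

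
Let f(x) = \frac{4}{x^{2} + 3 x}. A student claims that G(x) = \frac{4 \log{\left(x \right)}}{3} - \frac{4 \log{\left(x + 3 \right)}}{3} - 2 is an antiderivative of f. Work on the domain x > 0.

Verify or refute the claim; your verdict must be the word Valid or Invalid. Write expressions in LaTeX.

d/dx[G] = \frac{4}{x^{2} + 3 x}
This equals f(x) exactly, so the claim holds.

Valid - differentiating G returns exactly f.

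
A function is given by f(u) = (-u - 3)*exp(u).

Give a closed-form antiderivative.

f has the shape v'r + vr' for v = -u - 2 and r = exp(u) — it is the derivative of the product v*r.
Check: d/du[(-u - 2)*exp(u)] = -u*exp(u) - 3*exp(u), which equals f(u).

An antiderivative is F(u) = (-u - 2)*exp(u).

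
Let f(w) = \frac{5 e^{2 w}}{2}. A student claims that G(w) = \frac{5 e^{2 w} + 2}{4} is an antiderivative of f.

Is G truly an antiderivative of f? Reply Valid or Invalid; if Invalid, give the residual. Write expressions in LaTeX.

Valid - differentiating G returns exactly f.

d/dw[G] = \frac{5 e^{2 w}}{2}
This equals f(w) exactly, so the claim holds.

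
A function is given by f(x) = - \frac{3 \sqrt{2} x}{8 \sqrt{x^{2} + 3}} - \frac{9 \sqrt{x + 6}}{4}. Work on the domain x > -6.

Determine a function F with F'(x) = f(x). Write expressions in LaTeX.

The integrand splits into summands that can be handled one at a time.
Check: d/dx[- \frac{3 \left(x + 6\right)^{\frac{3}{2}}}{2} - \frac{3 \sqrt{\frac{x^{2}}{2} + \frac{3}{2}}}{4}] = \frac{- 3 \sqrt{2} x - 18 \sqrt{x + 6} \sqrt{x^{2} + 3}}{8 \sqrt{x^{2} + 3}}, which equals f(x).

An antiderivative is F(x) = - \frac{3 \left(x + 6\right)^{\frac{3}{2}}}{2} - \frac{3 \sqrt{\frac{x^{2}}{2} + \frac{3}{2}}}{4}.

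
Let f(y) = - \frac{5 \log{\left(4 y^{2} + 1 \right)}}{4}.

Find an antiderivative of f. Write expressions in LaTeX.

An antiderivative is F(y) = - \frac{5 y \log{\left(4 y^{2} + 1 \right)}}{4} + \frac{5 y}{2} - \frac{5 \operatorname{atan}{\left(2 y \right)}}{4}.

Since d/dy undoes antidifferentiation here, F'(y) = f(y) is required of F(y).
Check: d/dy[- \frac{5 y \log{\left(4 y^{2} + 1 \right)}}{4} + \frac{5 y}{2} - \frac{5 \operatorname{atan}{\left(2 y \right)}}{4}] = - \frac{5 \log{\left(4 y^{2} + 1 \right)}}{4} = f(y).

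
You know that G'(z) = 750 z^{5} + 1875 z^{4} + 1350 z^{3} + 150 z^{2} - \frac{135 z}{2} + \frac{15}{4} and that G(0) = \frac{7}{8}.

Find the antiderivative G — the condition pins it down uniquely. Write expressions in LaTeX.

The substitution u = 5 z^{2} + 5 z - \frac{1}{2} works: G'(z) is exactly (dG/du)*(du/dz) for that inner function.
A general antiderivative is \left(5 z^{2} + 5 z - \frac{1}{2}\right)^{3} + C.
The condition gives C = \frac{7}{8} - (- \frac{1}{8}) = 1.
So G(z) = \frac{\left(10 z^{2} + 10 z - 1\right)^{3} + 8}{8}.
Check: d/dz[\frac{\left(10 z^{2} + 10 z - 1\right)^{3} + 8}{8}] = 750 z^{5} + 1875 z^{4} + 1350 z^{3} + 150 z^{2} - \frac{135 z}{2} + \frac{15}{4} = G'(z).

G(z) = \frac{\left(10 z^{2} + 10 z - 1\right)^{3} + 8}{8}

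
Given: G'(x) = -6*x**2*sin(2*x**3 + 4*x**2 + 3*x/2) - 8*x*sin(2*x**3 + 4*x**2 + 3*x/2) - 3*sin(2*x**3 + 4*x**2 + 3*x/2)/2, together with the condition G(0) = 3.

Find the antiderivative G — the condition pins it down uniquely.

The substitution u = 2*x**3 + 4*x**2 + 3*x/2 works: G'(x) is exactly (dG/du)*(du/dx) for that inner function.
A general antiderivative is cos(2*x**3 + 4*x**2 + 3*x/2) + C.
The condition gives C = 3 - (1) = 2.
So G(x) = cos(2*x**3 + 4*x**2 + 3*x/2) + 2.
Check: d/dx[cos(2*x**3 + 4*x**2 + 3*x/2) + 2] = -6*x**2*sin(2*x**3 + 4*x**2 + 3*x/2) - 8*x*sin(2*x**3 + 4*x**2 + 3*x/2) - 3*sin(2*x**3 + 4*x**2 + 3*x/2)/2 = G'(x).

G(x) = cos(2*x**3 + 4*x**2 + 3*x/2) + 2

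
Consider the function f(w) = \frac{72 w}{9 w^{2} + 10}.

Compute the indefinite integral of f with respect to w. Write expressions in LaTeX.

F(w) = 4 \log{\left(\frac{3 w^{2}}{2} + \frac{5}{3} \right)} + C

The substitution u = \frac{3 w^{2}}{2} + \frac{5}{3} works: f is exactly (dF/du)*(du/dw) for that inner function.
Check: d/dw[4 \log{\left(\frac{3 w^{2}}{2} + \frac{5}{3} \right)}] = \frac{72 w}{9 w^{2} + 10} = f(w).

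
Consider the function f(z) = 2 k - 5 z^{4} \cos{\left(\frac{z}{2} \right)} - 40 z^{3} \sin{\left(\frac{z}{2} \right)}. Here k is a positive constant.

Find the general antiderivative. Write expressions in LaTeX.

F(z) = 2 z \left(k - 5 z^{3} \sin{\left(\frac{z}{2} \right)}\right) + C

Integrate term by term and add the pieces.
Check: d/dz[2 z \left(k - 5 z^{3} \sin{\left(\frac{z}{2} \right)}\right)] = 2 k - 5 z^{4} \cos{\left(\frac{z}{2} \right)} - 40 z^{3} \sin{\left(\frac{z}{2} \right)} = f(z).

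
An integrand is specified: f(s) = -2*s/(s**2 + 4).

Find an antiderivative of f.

f matches the chain-rule pattern g'(h)*h' with inner function h(s) = s**2/2 + 2; substituting u = h(s) collapses the integral.
Check: d/ds[-log(s**2/2 + 2)] = -2*s/(s**2 + 4) = f(s).

An antiderivative is F(s) = -log(s**2/2 + 2).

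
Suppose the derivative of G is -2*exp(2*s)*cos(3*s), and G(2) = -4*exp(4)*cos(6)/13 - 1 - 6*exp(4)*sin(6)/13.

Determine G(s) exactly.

Differentiate the proposed G(s) back; it has to land on the given G'(s).
A general antiderivative is -6*exp(2*s)*sin(3*s)/13 - 4*exp(2*s)*cos(3*s)/13 + C.
The condition gives C = -4*exp(4)*cos(6)/13 - 1 - 6*exp(4)*sin(6)/13 - (-4*exp(4)*cos(6)/13 - 6*exp(4)*sin(6)/13) = -1.
So G(s) = -6*exp(2*s)*sin(3*s)/13 - 4*exp(2*s)*cos(3*s)/13 - 1.
Check: d/ds[-6*exp(2*s)*sin(3*s)/13 - 4*exp(2*s)*cos(3*s)/13 - 1] = -2*exp(2*s)*cos(3*s) = G'(s).

G(s) = -6*exp(2*s)*sin(3*s)/13 - 4*exp(2*s)*cos(3*s)/13 - 1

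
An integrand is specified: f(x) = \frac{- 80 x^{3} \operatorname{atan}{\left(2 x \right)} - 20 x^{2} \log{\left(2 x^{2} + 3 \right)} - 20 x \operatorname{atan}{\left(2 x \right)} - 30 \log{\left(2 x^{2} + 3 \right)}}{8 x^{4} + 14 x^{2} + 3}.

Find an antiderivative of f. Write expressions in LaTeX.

An antiderivative is F(x) = - 5 \log{\left(2 x^{2} + 3 \right)} \operatorname{atan}{\left(2 x \right)}.

Recognize the product-rule pattern: f = u'v + uv' with u = - 5 \operatorname{atan}{\left(2 x \right)}, v = \log{\left(2 x^{2} + 3 \right)}, so integration by parts undoes it.
Check: d/dx[- 5 \log{\left(2 x^{2} + 3 \right)} \operatorname{atan}{\left(2 x \right)}] = \frac{- 80 x^{3} \operatorname{atan}{\left(2 x \right)} - 20 x^{2} \log{\left(2 x^{2} + 3 \right)} - 20 x \operatorname{atan}{\left(2 x \right)} - 30 \log{\left(2 x^{2} + 3 \right)}}{8 x^{4} + 14 x^{2} + 3} = f(x).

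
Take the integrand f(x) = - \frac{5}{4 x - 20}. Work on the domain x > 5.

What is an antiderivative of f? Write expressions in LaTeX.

An antiderivative is F(x) = - \frac{5 \log{\left(\frac{x}{2} - \frac{5}{2} \right)}}{4}.

Recover f(x) by differentiating a candidate F(x); any mismatch rules it out.
Check: d/dx[- \frac{5 \log{\left(\frac{x}{2} - \frac{5}{2} \right)}}{4}] = - \frac{5}{4 x - 20} = f(x).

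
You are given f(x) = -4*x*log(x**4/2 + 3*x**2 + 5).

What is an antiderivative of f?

A first test for any F(x): its x-derivative must equal f(x) identically.
Check: d/dx[2*(-x**2*log(x**4/2 + 3*x**2 + 5) + 2*x**2 - 3*log(x**4 + 6*x**2 + 10) - 2*atan(x**2 + 3))] = -4*x*log(x**4/2 + 3*x**2 + 5) = f(x).

An antiderivative is F(x) = 2*(-x**2*log(x**4/2 + 3*x**2 + 5) + 2*x**2 - 3*log(x**4 + 6*x**2 + 10) - 2*atan(x**2 + 3)).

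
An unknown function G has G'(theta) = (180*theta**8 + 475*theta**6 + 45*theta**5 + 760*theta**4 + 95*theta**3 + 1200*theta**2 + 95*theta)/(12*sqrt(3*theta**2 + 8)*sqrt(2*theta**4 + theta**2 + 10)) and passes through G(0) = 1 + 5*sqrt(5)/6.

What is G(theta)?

G(theta) = 5*theta**3*sqrt(3*theta**2 + 8)*sqrt(2*theta**4 + theta**2 + 10)/12 + 5*sqrt(3*theta**2 + 8)*sqrt(2*theta**4 + theta**2 + 10)/24 + 1

For G(theta) to be correct, d/dtheta[G] must agree with the stated G'(theta) identically.
A general antiderivative is -sqrt(3*theta**2/2 + 4)*(-5*theta**3 - 5/2)*sqrt(theta**4 + theta**2/2 + 5)/6 + C.
The condition gives C = 1 + 5*sqrt(5)/6 - (5*sqrt(5)/6) = 1.
So G(theta) = 5*theta**3*sqrt(3*theta**2 + 8)*sqrt(2*theta**4 + theta**2 + 10)/12 + 5*sqrt(3*theta**2 + 8)*sqrt(2*theta**4 + theta**2 + 10)/24 + 1.
Check: d/dtheta[5*theta**3*sqrt(3*theta**2 + 8)*sqrt(2*theta**4 + theta**2 + 10)/12 + 5*sqrt(3*theta**2 + 8)*sqrt(2*theta**4 + theta**2 + 10)/24 + 1] = (180*theta**8 + 475*theta**6 + 45*theta**5 + 760*theta**4 + 95*theta**3 + 1200*theta**2 + 95*theta)/(12*sqrt(3*theta**2 + 8)*sqrt(2*theta**4 + theta**2 + 10)) = G'(theta).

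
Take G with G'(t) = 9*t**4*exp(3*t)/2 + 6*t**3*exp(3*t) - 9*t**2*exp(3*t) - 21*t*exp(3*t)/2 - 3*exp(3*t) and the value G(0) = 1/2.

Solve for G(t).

Recognize the product-rule pattern: G'(t) = u'v + uv' with u = 3*t**4/2 - 3*t**2 - 3*t/2 - 1/2, v = exp(3*t), so integration by parts undoes it.
A general antiderivative is -3*(-2*t**4 + 4*t**2 + 2*t + 2/3)*exp(3*t)/4 + C.
The condition gives C = 1/2 - (-1/2) = 1.
So G(t) = 3*t**4*exp(3*t)/2 - 3*t**2*exp(3*t) - 3*t*exp(3*t)/2 - exp(3*t)/2 + 1.
Check: d/dt[3*t**4*exp(3*t)/2 - 3*t**2*exp(3*t) - 3*t*exp(3*t)/2 - exp(3*t)/2 + 1] = 9*t**4*exp(3*t)/2 + 6*t**3*exp(3*t) - 9*t**2*exp(3*t) - 21*t*exp(3*t)/2 - 3*exp(3*t) = G'(t).

G(t) = 3*t**4*exp(3*t)/2 - 3*t**2*exp(3*t) - 3*t*exp(3*t)/2 - exp(3*t)/2 + 1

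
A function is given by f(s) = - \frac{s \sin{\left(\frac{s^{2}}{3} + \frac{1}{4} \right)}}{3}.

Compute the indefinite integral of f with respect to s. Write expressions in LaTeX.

The substitution u = \frac{s^{2}}{3} + \frac{1}{4} works: f is exactly (dF/du)*(du/ds) for that inner function.
Check: d/ds[\frac{\cos{\left(\frac{s^{2}}{3} + \frac{1}{4} \right)}}{2}] = - \frac{s \sin{\left(\frac{s^{2}}{3} + \frac{1}{4} \right)}}{3} = f(s).

F(s) = \frac{\cos{\left(\frac{s^{2}}{3} + \frac{1}{4} \right)}}{2} + C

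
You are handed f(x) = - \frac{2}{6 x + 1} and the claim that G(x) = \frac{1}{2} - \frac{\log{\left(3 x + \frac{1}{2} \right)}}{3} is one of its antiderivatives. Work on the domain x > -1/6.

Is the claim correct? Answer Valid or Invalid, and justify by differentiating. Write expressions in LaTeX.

Valid - differentiating G returns exactly f.

d/dx[G] = - \frac{2}{6 x + 1}
This equals f(x) exactly, so the claim holds.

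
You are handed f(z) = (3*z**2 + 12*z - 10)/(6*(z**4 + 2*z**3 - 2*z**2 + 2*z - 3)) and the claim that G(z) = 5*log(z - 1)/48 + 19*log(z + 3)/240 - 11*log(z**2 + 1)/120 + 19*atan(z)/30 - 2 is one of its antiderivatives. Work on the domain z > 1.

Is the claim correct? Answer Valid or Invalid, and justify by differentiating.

Valid: G'(z) = f(z).

d/dz[G] = (3*z**2 + 12*z - 10)/(6*z**4 + 12*z**3 - 12*z**2 + 12*z - 18)
This equals f(z) exactly, so the claim holds.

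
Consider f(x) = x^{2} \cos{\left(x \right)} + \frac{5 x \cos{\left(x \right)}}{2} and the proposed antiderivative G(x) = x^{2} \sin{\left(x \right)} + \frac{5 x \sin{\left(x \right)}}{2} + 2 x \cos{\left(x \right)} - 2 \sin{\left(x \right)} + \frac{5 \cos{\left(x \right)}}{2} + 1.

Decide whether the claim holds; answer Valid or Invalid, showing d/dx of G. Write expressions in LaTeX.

Valid: G'(x) = f(x).

d/dx[G] = x^{2} \cos{\left(x \right)} + \frac{5 x \cos{\left(x \right)}}{2}
This equals f(x) exactly, so the claim holds.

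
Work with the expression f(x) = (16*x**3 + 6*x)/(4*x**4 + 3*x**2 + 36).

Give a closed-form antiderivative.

An antiderivative is F(x) = log(2*x**4/3 + x**2/2 + 6).

f matches the chain-rule pattern g'(h)*h' with inner function h(x) = 2*x**4/3 + x**2/2 + 6; substituting u = h(x) collapses the integral.
Check: d/dx[log(2*x**4/3 + x**2/2 + 6)] = (16*x**3 + 6*x)/(4*x**4 + 3*x**2 + 36) = f(x).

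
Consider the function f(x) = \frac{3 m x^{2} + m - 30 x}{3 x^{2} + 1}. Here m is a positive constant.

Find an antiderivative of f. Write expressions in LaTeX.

Any candidate F(x) must reproduce f(x) exactly when differentiated.
Check: d/dx[m x - 5 \log{\left(2 x^{2} + \frac{2}{3} \right)}] = \frac{3 m x^{2} + m - 30 x}{3 x^{2} + 1} = f(x).

An antiderivative is F(x) = m x - 5 \log{\left(2 x^{2} + \frac{2}{3} \right)}.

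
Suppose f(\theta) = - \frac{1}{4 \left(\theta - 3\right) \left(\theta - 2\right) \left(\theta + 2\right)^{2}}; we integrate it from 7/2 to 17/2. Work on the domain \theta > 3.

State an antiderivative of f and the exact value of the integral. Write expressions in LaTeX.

Antiderivative: F(\theta) = - \frac{\log{\left(\theta - 3 \right)}}{100} + \frac{\log{\left(\theta - 2 \right)}}{64} - \frac{9 \log{\left(\theta + 2 \right)}}{1600} + \frac{1}{80 \theta + 160}; value = - \frac{9 \log{\left(\frac{21}{2} \right)}}{1600} - \frac{7 \log{\left(\frac{11}{2} \right)}}{1600} - \frac{\log{\left(2 \right)}}{100} - \frac{\log{\left(\frac{3}{2} \right)}}{64} - \frac{1}{924} + \frac{\log{\left(\frac{13}{2} \right)}}{64}

Factor the denominator (4 \left(\theta - 3\right) \left(\theta - 2\right) \left(\theta + 2\right)^{2}) and decompose: f = - \frac{9}{1600 \left(\theta + 2\right)} - \frac{1}{80 \left(\theta + 2\right)^{2}} + \frac{1}{64 \left(\theta - 2\right)} - \frac{1}{100 \left(\theta - 3\right)}; each piece integrates to a log, atan, or power term.
F(\theta) = - \frac{\log{\left(\theta - 3 \right)}}{100} + \frac{\log{\left(\theta - 2 \right)}}{64} - \frac{9 \log{\left(\theta + 2 \right)}}{1600} + \frac{1}{80 \theta + 160} is an antiderivative of f.
Check: d/d\theta[- \frac{\log{\left(\theta - 3 \right)}}{100} + \frac{\log{\left(\theta - 2 \right)}}{64} - \frac{9 \log{\left(\theta + 2 \right)}}{1600} + \frac{1}{80 \theta + 160}] = - \frac{1}{4 \theta^{4} - 4 \theta^{3} - 40 \theta^{2} + 16 \theta + 96}, which equals f(\theta).
F(17/2) = - \frac{\log{\left(\frac{11}{2} \right)}}{100} - \frac{9 \log{\left(\frac{21}{2} \right)}}{1600} + \frac{1}{840} + \frac{\log{\left(\frac{13}{2} \right)}}{64}; F(7/2) = - \frac{9 \log{\left(\frac{11}{2} \right)}}{1600} + \frac{1}{440} + \frac{\log{\left(\frac{3}{2} \right)}}{64} + \frac{\log{\left(2 \right)}}{100}.
Integral = F(17/2) - F(7/2) = - \frac{9 \log{\left(\frac{21}{2} \right)}}{1600} - \frac{7 \log{\left(\frac{11}{2} \right)}}{1600} - \frac{\log{\left(2 \right)}}{100} - \frac{\log{\left(\frac{3}{2} \right)}}{64} - \frac{1}{924} + \frac{\log{\left(\frac{13}{2} \right)}}{64}.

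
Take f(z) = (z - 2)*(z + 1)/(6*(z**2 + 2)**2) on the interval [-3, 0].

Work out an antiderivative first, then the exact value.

f has the shape u'v + uv' for u = 1/(3*z**2 + 6) and v = 1/4 - z/2 — it is the derivative of the product u*v.
F(z) = (1/4 - z/2)/(3*z**2 + 6) is an antiderivative of f.
Check: d/dz[(1/4 - z/2)/(3*z**2 + 6)] = (z**2 - z - 2)/(6*z**4 + 24*z**2 + 24), which equals f(z).
F(0) = 1/24; F(-3) = 7/132.
Integral = F(0) - F(-3) = -1/88.

Antiderivative: F(z) = (1/4 - z/2)/(3*z**2 + 6); value = -1/88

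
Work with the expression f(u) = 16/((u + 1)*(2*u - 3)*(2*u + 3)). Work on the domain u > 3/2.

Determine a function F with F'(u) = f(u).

An antiderivative is F(u) = 8*(log(u - 3/2) - 6*log(u + 1) + 5*log(u + 3/2))/15.

Factor the denominator ((u + 1)*(2*u - 3)*(2*u + 3)) and decompose: f = 16/(3*(2*u + 3)) + 16/(15*(2*u - 3)) - 16/(5*(u + 1)); each piece integrates to a log, atan, or power term.
Check: d/du[8*(log(u - 3/2) - 6*log(u + 1) + 5*log(u + 3/2))/15] = 16/(4*u**3 + 4*u**2 - 9*u - 9), which equals f(u).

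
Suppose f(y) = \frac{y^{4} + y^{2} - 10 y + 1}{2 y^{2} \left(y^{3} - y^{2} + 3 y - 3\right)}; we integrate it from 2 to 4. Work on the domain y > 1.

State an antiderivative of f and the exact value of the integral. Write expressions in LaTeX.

Antiderivative: F(y) = \frac{216 y \log{\left(y \right)} - 126 y \log{\left(y - 1 \right)} - 9 y \log{\left(y^{2} + 3 \right)} + 74 \sqrt{3} y \operatorname{atan}{\left(\frac{\sqrt{3} y}{3} \right)} + 24}{144 y}; value = - \frac{3 \log{\left(2 \right)}}{2} - \frac{7 \log{\left(3 \right)}}{8} - \frac{37 \sqrt{3} \operatorname{atan}{\left(\frac{2 \sqrt{3}}{3} \right)}}{72} - \frac{\log{\left(19 \right)}}{16} - \frac{1}{24} + \frac{\log{\left(7 \right)}}{16} + \frac{37 \sqrt{3} \operatorname{atan}{\left(\frac{4 \sqrt{3}}{3} \right)}}{72} + \frac{3 \log{\left(4 \right)}}{2}

The denominator factors as 2 y^{2} \left(y - 1\right) \left(y^{2} + 3\right); partial fractions split f into directly integrable pieces: - \frac{3 y - 37}{24 \left(y^{2} + 3\right)} - \frac{7}{8 \left(y - 1\right)} + \frac{3}{2 y} - \frac{1}{6 y^{2}}.
F(y) = \frac{216 y \log{\left(y \right)} - 126 y \log{\left(y - 1 \right)} - 9 y \log{\left(y^{2} + 3 \right)} + 74 \sqrt{3} y \operatorname{atan}{\left(\frac{\sqrt{3} y}{3} \right)} + 24}{144 y} is an antiderivative of f.
Check: d/dy[\frac{216 y \log{\left(y \right)} - 126 y \log{\left(y - 1 \right)} - 9 y \log{\left(y^{2} + 3 \right)} + 74 \sqrt{3} y \operatorname{atan}{\left(\frac{\sqrt{3} y}{3} \right)} + 24}{144 y}] = \frac{y^{4} + y^{2} - 10 y + 1}{2 y^{5} - 2 y^{4} + 6 y^{3} - 6 y^{2}}, which equals f(y).
F(4) = - \frac{7 \log{\left(3 \right)}}{8} - \frac{\log{\left(19 \right)}}{16} + \frac{1}{24} + \frac{37 \sqrt{3} \operatorname{atan}{\left(\frac{4 \sqrt{3}}{3} \right)}}{72} + \frac{3 \log{\left(4 \right)}}{2}; F(2) = - \frac{\log{\left(7 \right)}}{16} + \frac{1}{12} + \frac{37 \sqrt{3} \operatorname{atan}{\left(\frac{2 \sqrt{3}}{3} \right)}}{72} + \frac{3 \log{\left(2 \right)}}{2}.
Integral = F(4) - F(2) = - \frac{3 \log{\left(2 \right)}}{2} - \frac{7 \log{\left(3 \right)}}{8} - \frac{37 \sqrt{3} \operatorname{atan}{\left(\frac{2 \sqrt{3}}{3} \right)}}{72} - \frac{\log{\left(19 \right)}}{16} - \frac{1}{24} + \frac{\log{\left(7 \right)}}{16} + \frac{37 \sqrt{3} \operatorname{atan}{\left(\frac{4 \sqrt{3}}{3} \right)}}{72} + \frac{3 \log{\left(4 \right)}}{2}.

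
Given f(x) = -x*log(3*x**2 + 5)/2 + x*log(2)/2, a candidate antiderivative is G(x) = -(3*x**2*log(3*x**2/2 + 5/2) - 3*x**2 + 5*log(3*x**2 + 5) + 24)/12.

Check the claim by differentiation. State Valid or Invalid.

Valid. The derivative of G reproduces f.

d/dx[G] = -x*log(3*x**2 + 5)/2 + x*log(2)/2
This equals f(x) exactly, so the claim holds.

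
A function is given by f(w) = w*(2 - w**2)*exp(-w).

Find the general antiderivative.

F(w) = (w**3 + 3*w**2 + 4*w + 4)*exp(-w) + C

Recognize the product-rule pattern: f = u'v + uv' with u = w**3 + 3*w**2 + 4*w + 4, v = exp(-w), so integration by parts undoes it.
Check: d/dw[(w**3 + 3*w**2 + 4*w + 4)*exp(-w)] = (-w**3 + 2*w)*exp(-w), which equals f(w).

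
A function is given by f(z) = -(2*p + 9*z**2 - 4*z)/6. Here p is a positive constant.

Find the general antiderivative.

F(z) = -p*z/3 - z**3/2 + z**2/3 + C

Recover f(z) by differentiating a candidate F(z); any mismatch rules it out.
Check: d/dz[-p*z/3 - z**3/2 + z**2/3] = -p/3 - 3*z**2/2 + 2*z/3, which equals f(z).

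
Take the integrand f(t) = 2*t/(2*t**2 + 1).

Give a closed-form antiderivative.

An antiderivative is F(t) = log(2*t**2 + 1)/2.

The substitution u = 2*t**2 + 1 works: f is exactly (dF/du)*(du/dt) for that inner function.
Check: d/dt[log(2*t**2 + 1)/2] = 2*t/(2*t**2 + 1) = f(t).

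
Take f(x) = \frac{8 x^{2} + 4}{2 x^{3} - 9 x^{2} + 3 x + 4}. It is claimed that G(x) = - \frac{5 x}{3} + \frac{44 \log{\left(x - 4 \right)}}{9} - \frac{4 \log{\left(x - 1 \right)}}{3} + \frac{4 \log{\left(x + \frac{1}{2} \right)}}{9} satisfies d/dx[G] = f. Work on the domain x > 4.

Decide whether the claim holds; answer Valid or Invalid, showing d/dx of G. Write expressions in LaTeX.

d/dx[G] = \frac{- 10 x^{3} + 69 x^{2} - 15 x - 8}{6 x^{3} - 27 x^{2} + 9 x + 12}
d/dx[G] - f(x) = - \frac{5}{3} != 0.

Invalid: d/dx[G] - f = - \frac{5}{3}, which is not 0.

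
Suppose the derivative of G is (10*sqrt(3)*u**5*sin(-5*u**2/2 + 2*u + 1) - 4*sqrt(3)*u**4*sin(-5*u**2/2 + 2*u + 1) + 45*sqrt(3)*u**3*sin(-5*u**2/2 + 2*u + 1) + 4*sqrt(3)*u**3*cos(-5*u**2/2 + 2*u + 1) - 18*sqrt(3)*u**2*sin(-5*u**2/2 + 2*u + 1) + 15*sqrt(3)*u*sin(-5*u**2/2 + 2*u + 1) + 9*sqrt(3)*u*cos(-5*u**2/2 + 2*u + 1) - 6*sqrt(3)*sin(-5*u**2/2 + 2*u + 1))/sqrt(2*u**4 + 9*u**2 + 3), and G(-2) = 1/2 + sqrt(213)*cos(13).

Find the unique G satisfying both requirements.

Recognize the product-rule pattern: G'(u) = v'r + vr' with v = 3*sqrt(2*u**4/3 + 3*u**2 + 1), r = cos(-5*u**2/2 + 2*u + 1), so integration by parts undoes it.
A general antiderivative is 3*sqrt(2*u**4/3 + 3*u**2 + 1)*cos(-5*u**2/2 + 2*u + 1) + C.
The condition gives C = 1/2 + sqrt(213)*cos(13) - (sqrt(213)*cos(13)) = 1/2.
So G(u) = (2*sqrt(3)*sqrt(2*u**4 + 9*u**2 + 3)*cos(-5*u**2/2 + 2*u + 1) + 1)/2.
Check: d/du[(2*sqrt(3)*sqrt(2*u**4 + 9*u**2 + 3)*cos(-5*u**2/2 + 2*u + 1) + 1)/2] = (10*sqrt(3)*u**5*sin(-5*u**2/2 + 2*u + 1) - 4*sqrt(3)*u**4*sin(-5*u**2/2 + 2*u + 1) + 45*sqrt(3)*u**3*sin(-5*u**2/2 + 2*u + 1) + 4*sqrt(3)*u**3*cos(-5*u**2/2 + 2*u + 1) - 18*sqrt(3)*u**2*sin(-5*u**2/2 + 2*u + 1) + 15*sqrt(3)*u*sin(-5*u**2/2 + 2*u + 1) + 9*sqrt(3)*u*cos(-5*u**2/2 + 2*u + 1) - 6*sqrt(3)*sin(-5*u**2/2 + 2*u + 1))/sqrt(2*u**4 + 9*u**2 + 3) = G'(u).

G(u) = (2*sqrt(3)*sqrt(2*u**4 + 9*u**2 + 3)*cos(-5*u**2/2 + 2*u + 1) + 1)/2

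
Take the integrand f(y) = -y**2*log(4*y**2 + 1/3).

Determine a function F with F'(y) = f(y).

An antiderivative is F(y) = -y**3*log(4*y**2 + 1/3)/3 + 2*y**3/9 - y/18 + sqrt(3)*atan(2*sqrt(3)*y)/108.

Differentiate the proposed F(y) back; it has to land on f(y) exactly.
Check: d/dy[-y**3*log(4*y**2 + 1/3)/3 + 2*y**3/9 - y/18 + sqrt(3)*atan(2*sqrt(3)*y)/108] = -y**2*log(4*y**2 + 1/3) = f(y).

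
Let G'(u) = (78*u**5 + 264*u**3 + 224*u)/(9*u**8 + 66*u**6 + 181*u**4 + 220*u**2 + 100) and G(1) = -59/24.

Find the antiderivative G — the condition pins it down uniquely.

G(u) = -1 - 1/(3*u**2 + 5) - 4/(u**2 + 2)

The proposed G(u) is checked by its d/du: the result must match the given G'(u).
A general antiderivative is -1/(3*u**2 + 5) - 4/(u**2 + 2) + C.
The condition gives C = -59/24 - (-35/24) = -1.
So G(u) = -1 - 1/(3*u**2 + 5) - 4/(u**2 + 2).
Check: d/du[-1 - 1/(3*u**2 + 5) - 4/(u**2 + 2)] = (78*u**5 + 264*u**3 + 224*u)/(9*u**8 + 66*u**6 + 181*u**4 + 220*u**2 + 100) = G'(u).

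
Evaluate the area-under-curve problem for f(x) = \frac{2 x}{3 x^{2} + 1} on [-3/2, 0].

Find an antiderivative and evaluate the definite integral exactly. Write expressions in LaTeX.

Antiderivative: F(x) = \frac{\log{\left(4 x^{2} + \frac{4}{3} \right)}}{3}; value = - \frac{\log{\left(\frac{31}{3} \right)}}{3} + \frac{\log{\left(\frac{4}{3} \right)}}{3}

f matches the chain-rule pattern g'(h)*h' with inner function h(x) = 4 x^{2} + \frac{4}{3}; substituting u = h(x) collapses the integral.
F(x) = \frac{\log{\left(4 x^{2} + \frac{4}{3} \right)}}{3} is an antiderivative of f.
Check: d/dx[\frac{\log{\left(4 x^{2} + \frac{4}{3} \right)}}{3}] = \frac{2 x}{3 x^{2} + 1} = f(x).
F(0) = \frac{\log{\left(\frac{4}{3} \right)}}{3}; F(-3/2) = \frac{\log{\left(\frac{31}{3} \right)}}{3}.
Integral = F(0) - F(-3/2) = - \frac{\log{\left(\frac{31}{3} \right)}}{3} + \frac{\log{\left(\frac{4}{3} \right)}}{3}.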